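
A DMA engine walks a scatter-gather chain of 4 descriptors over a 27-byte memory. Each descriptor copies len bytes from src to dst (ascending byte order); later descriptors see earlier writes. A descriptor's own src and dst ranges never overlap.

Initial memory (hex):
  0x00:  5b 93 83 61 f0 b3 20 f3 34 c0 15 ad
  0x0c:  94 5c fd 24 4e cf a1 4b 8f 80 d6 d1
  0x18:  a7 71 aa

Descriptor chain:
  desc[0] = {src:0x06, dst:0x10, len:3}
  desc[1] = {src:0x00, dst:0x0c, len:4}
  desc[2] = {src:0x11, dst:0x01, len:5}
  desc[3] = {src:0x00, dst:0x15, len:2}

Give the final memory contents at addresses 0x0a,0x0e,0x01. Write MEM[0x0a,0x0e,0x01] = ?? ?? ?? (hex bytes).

  after D0: wrote 3B at 0x10 = 20f334
  after D1: wrote 4B at 0x0c = 5b938361
  after D2: wrote 5B at 0x01 = f3344b8f80
  after D3: wrote 2B at 0x15 = 5bf3
query mem[0x0a]=0x15, mem[0x0e]=0x83, mem[0x01]=0xf3

MEM[0x0a,0x0e,0x01] = 15 83 f3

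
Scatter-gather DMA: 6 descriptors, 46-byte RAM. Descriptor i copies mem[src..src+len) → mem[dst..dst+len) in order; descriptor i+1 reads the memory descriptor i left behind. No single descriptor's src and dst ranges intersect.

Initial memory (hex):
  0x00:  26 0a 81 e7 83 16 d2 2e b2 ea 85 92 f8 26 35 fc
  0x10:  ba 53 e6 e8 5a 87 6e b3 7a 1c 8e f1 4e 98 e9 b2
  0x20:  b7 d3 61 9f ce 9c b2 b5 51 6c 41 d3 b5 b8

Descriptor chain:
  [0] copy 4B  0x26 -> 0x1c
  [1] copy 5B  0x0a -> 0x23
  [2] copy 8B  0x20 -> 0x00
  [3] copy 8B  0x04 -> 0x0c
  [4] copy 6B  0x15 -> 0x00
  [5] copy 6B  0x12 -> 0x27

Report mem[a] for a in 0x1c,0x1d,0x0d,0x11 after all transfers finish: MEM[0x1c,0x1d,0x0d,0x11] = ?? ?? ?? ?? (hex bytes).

  after D0: wrote 4B at 0x1c = b2b5516c
  after D1: wrote 5B at 0x23 = 8592f82635
  after D2: wrote 8B at 0x00 = b7d3618592f82635
  after D3: wrote 8B at 0x0c = 92f82635b2ea8592
  after D4: wrote 6B at 0x00 = 876eb37a1c8e
  after D5: wrote 6B at 0x27 = 85925a876eb3
query mem[0x1c]=0xb2, mem[0x1d]=0xb5, mem[0x0d]=0xf8, mem[0x11]=0xea

MEM[0x1c,0x1d,0x0d,0x11] = b2 b5 f8 ea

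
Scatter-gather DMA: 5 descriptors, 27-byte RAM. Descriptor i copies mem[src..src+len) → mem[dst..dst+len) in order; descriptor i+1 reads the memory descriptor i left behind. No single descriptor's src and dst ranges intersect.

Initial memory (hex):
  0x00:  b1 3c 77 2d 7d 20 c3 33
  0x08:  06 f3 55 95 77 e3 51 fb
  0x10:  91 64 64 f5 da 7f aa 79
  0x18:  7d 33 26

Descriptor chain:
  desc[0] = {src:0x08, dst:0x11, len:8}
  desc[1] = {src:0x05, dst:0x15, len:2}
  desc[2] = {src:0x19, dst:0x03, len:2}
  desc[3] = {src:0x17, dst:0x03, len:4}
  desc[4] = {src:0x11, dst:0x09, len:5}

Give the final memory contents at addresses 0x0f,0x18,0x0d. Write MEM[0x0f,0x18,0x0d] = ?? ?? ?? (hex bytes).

MEM[0x0f,0x18,0x0d] = fb fb 20

  after D0: wrote 8B at 0x11 = 06f3559577e351fb
  after D1: wrote 2B at 0x15 = 20c3
  after D2: wrote 2B at 0x03 = 3326
  after D3: wrote 4B at 0x03 = 51fb3326
  after D4: wrote 5B at 0x09 = 06f3559520
query mem[0x0f]=0xfb, mem[0x18]=0xfb, mem[0x0d]=0x20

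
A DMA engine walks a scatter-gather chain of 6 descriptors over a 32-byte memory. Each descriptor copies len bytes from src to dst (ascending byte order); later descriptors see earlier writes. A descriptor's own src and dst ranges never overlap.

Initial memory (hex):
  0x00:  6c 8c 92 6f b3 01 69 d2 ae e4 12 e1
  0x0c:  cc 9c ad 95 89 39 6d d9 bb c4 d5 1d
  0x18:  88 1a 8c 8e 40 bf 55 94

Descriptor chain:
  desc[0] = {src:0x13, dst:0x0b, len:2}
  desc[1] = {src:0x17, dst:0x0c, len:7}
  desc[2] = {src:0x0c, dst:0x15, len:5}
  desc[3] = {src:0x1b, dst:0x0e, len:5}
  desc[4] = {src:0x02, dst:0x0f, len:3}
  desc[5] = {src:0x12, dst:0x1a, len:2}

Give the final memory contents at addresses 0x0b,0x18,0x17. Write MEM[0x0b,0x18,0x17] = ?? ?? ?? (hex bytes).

  after D0: wrote 2B at 0x0b = d9bb
  after D1: wrote 7B at 0x0c = 1d881a8c8e40bf
  after D2: wrote 5B at 0x15 = 1d881a8c8e
  after D3: wrote 5B at 0x0e = 8e40bf5594
  after D4: wrote 3B at 0x0f = 926fb3
  after D5: wrote 2B at 0x1a = 94d9
query mem[0x0b]=0xd9, mem[0x18]=0x8c, mem[0x17]=0x1a

MEM[0x0b,0x18,0x17] = d9 8c 1a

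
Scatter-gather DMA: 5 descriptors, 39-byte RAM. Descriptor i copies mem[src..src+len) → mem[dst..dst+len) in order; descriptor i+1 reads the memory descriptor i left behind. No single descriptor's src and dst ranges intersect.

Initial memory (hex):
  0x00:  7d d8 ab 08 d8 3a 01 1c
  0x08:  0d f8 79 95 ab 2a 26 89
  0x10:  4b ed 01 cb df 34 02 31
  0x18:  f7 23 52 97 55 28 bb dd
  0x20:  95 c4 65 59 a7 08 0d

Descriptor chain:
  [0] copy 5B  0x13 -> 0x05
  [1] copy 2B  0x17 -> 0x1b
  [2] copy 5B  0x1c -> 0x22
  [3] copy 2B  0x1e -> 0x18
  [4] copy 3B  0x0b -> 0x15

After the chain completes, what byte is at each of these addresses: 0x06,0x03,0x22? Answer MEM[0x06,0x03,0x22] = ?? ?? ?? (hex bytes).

MEM[0x06,0x03,0x22] = df 08 f7

D0: mem[0x05..0x09] <- [cb df 34 02 31]
D1: mem[0x1b..0x1c] <- [31 f7]
D2: mem[0x22..0x26] <- [f7 28 bb dd 95]
D3: mem[0x18..0x19] <- [bb dd]
D4: mem[0x15..0x17] <- [95 ab 2a]
query mem[0x06]=0xdf, mem[0x03]=0x08, mem[0x22]=0xf7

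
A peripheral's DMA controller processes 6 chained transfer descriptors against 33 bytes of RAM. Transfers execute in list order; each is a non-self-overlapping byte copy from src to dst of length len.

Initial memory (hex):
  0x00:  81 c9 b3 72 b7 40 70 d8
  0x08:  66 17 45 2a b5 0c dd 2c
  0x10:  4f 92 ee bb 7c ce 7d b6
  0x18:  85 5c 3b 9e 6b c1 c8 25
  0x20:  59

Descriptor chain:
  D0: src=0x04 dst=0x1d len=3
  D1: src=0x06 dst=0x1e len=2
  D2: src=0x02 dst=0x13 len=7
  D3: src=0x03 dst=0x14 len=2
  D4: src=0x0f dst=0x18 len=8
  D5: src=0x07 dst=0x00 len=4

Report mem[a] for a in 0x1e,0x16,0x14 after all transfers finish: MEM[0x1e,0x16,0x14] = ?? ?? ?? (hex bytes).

MEM[0x1e,0x16,0x14] = b7 40 72

#0 dst[0x1d+3] := {0xb7,0x40,0x70}
#1 dst[0x1e+2] := {0x70,0xd8}
#2 dst[0x13+7] := {0xb3,0x72,0xb7,0x40,0x70,0xd8,0x66}
#3 dst[0x14+2] := {0x72,0xb7}
#4 dst[0x18+8] := {0x2c,0x4f,0x92,0xee,0xb3,0x72,0xb7,0x40}
#5 dst[0x00+4] := {0xd8,0x66,0x17,0x45}
query mem[0x1e]=0xb7, mem[0x16]=0x40, mem[0x14]=0x72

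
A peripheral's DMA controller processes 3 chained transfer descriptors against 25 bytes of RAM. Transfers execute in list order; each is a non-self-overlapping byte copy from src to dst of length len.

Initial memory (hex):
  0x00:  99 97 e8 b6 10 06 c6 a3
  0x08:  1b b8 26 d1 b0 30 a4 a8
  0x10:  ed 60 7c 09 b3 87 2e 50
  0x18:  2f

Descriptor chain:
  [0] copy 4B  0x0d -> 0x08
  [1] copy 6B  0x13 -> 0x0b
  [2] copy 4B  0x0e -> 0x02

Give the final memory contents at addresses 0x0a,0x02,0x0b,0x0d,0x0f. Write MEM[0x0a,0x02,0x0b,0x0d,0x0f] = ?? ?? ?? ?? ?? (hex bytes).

#0 dst[0x08+4] := {0x30,0xa4,0xa8,0xed}
#1 dst[0x0b+6] := {0x09,0xb3,0x87,0x2e,0x50,0x2f}
#2 dst[0x02+4] := {0x2e,0x50,0x2f,0x60}
query mem[0x0a]=0xa8, mem[0x02]=0x2e, mem[0x0b]=0x09, mem[0x0d]=0x87, mem[0x0f]=0x50

MEM[0x0a,0x02,0x0b,0x0d,0x0f] = a8 2e 09 87 50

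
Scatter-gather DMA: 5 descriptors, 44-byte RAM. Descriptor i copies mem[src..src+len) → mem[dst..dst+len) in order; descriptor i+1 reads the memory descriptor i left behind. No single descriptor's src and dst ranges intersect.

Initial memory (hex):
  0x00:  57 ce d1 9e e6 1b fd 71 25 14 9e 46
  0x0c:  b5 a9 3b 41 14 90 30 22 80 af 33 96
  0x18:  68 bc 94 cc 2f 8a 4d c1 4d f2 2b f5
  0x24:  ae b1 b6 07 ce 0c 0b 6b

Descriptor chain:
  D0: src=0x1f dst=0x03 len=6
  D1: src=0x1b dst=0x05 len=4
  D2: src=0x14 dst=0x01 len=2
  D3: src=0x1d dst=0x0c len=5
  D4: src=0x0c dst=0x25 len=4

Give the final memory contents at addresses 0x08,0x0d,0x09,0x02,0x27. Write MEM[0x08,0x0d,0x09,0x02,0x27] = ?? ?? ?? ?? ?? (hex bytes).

MEM[0x08,0x0d,0x09,0x02,0x27] = 4d 4d 14 af c1

[0] 0x1f->0x03 len=6 : c1 4d f2 2b f5 ae
[1] 0x1b->0x05 len=4 : cc 2f 8a 4d
[2] 0x14->0x01 len=2 : 80 af
[3] 0x1d->0x0c len=5 : 8a 4d c1 4d f2
[4] 0x0c->0x25 len=4 : 8a 4d c1 4d
query mem[0x08]=0x4d, mem[0x0d]=0x4d, mem[0x09]=0x14, mem[0x02]=0xaf, mem[0x27]=0xc1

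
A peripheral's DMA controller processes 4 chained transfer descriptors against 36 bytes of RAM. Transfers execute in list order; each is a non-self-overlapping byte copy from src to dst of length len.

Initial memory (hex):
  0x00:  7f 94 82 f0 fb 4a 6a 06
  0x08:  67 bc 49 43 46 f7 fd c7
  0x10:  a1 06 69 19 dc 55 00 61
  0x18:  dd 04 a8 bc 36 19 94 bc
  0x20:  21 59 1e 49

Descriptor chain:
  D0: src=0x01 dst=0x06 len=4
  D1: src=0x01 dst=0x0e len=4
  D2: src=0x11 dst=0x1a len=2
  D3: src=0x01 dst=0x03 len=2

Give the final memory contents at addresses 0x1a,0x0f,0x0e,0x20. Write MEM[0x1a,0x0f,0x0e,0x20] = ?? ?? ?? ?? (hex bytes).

#0 dst[0x06+4] := {0x94,0x82,0xf0,0xfb}
#1 dst[0x0e+4] := {0x94,0x82,0xf0,0xfb}
#2 dst[0x1a+2] := {0xfb,0x69}
#3 dst[0x03+2] := {0x94,0x82}
query mem[0x1a]=0xfb, mem[0x0f]=0x82, mem[0x0e]=0x94, mem[0x20]=0x21

MEM[0x1a,0x0f,0x0e,0x20] = fb 82 94 21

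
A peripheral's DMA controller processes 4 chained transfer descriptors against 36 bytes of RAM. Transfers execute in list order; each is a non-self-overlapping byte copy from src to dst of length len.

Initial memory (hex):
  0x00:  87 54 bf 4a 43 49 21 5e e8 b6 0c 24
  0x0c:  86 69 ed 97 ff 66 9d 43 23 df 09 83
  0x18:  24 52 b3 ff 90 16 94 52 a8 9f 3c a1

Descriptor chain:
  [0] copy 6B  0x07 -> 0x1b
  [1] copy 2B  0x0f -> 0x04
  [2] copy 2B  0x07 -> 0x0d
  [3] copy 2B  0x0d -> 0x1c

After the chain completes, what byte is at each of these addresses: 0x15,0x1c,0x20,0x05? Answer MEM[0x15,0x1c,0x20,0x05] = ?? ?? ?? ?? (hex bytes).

#0 dst[0x1b+6] := {0x5e,0xe8,0xb6,0x0c,0x24,0x86}
#1 dst[0x04+2] := {0x97,0xff}
#2 dst[0x0d+2] := {0x5e,0xe8}
#3 dst[0x1c+2] := {0x5e,0xe8}
query mem[0x15]=0xdf, mem[0x1c]=0x5e, mem[0x20]=0x86, mem[0x05]=0xff

MEM[0x15,0x1c,0x20,0x05] = df 5e 86 ff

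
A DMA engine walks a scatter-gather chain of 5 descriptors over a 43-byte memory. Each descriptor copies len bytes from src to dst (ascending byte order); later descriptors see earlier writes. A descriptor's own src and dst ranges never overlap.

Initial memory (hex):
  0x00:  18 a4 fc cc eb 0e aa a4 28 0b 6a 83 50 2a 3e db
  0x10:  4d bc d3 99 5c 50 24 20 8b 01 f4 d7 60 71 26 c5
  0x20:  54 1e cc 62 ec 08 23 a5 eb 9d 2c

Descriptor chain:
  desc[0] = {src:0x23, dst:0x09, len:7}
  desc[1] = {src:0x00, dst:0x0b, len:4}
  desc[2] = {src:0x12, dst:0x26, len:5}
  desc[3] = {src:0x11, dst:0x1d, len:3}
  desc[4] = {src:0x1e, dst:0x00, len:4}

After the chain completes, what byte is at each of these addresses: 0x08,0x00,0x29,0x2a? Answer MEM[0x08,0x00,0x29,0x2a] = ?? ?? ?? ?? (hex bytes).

[0] 0x23->0x09 len=7 : 62 ec 08 23 a5 eb 9d
[1] 0x00->0x0b len=4 : 18 a4 fc cc
[2] 0x12->0x26 len=5 : d3 99 5c 50 24
[3] 0x11->0x1d len=3 : bc d3 99
[4] 0x1e->0x00 len=4 : d3 99 54 1e
query mem[0x08]=0x28, mem[0x00]=0xd3, mem[0x29]=0x50, mem[0x2a]=0x24

MEM[0x08,0x00,0x29,0x2a] = 28 d3 50 24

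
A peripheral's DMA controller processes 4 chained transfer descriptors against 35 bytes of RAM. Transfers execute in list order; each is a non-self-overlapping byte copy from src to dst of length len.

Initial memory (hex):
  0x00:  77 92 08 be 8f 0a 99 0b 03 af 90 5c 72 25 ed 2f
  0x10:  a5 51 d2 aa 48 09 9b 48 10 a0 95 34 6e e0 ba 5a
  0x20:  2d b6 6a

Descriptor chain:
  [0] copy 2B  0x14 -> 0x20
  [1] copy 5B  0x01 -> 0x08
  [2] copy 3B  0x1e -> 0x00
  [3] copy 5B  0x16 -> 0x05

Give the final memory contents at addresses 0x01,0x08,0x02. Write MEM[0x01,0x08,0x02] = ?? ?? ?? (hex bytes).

[0] 0x14->0x20 len=2 : 48 09
[1] 0x01->0x08 len=5 : 92 08 be 8f 0a
[2] 0x1e->0x00 len=3 : ba 5a 48
[3] 0x16->0x05 len=5 : 9b 48 10 a0 95
query mem[0x01]=0x5a, mem[0x08]=0xa0, mem[0x02]=0x48

MEM[0x01,0x08,0x02] = 5a a0 48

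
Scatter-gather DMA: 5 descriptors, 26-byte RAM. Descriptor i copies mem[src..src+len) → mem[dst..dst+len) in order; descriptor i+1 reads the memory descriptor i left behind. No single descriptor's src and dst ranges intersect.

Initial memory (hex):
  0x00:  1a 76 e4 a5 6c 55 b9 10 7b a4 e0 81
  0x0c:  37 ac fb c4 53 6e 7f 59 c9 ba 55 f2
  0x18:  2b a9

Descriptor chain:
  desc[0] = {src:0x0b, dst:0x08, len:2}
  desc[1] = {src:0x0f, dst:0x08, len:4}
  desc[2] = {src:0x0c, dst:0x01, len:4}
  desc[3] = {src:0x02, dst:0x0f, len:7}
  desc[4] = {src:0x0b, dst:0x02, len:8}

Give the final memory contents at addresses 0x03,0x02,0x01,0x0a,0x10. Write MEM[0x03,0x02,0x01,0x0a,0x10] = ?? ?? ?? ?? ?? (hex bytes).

MEM[0x03,0x02,0x01,0x0a,0x10] = 37 7f 37 6e fb

  after D0: wrote 2B at 0x08 = 8137
  after D1: wrote 4B at 0x08 = c4536e7f
  after D2: wrote 4B at 0x01 = 37acfbc4
  after D3: wrote 7B at 0x0f = acfbc455b910c4
  after D4: wrote 8B at 0x02 = 7f37acfbacfbc455
query mem[0x03]=0x37, mem[0x02]=0x7f, mem[0x01]=0x37, mem[0x0a]=0x6e, mem[0x10]=0xfb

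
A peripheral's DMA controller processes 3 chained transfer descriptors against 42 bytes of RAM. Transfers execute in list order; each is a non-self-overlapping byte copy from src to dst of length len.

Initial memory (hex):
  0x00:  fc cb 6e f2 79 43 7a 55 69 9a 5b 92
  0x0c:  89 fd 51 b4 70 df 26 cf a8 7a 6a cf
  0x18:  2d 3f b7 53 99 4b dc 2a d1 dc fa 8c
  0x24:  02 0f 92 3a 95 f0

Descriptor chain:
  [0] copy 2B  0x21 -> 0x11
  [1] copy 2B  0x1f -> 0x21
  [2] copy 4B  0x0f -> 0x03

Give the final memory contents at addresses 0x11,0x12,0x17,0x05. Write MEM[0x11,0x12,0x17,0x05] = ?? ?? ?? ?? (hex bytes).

D0: mem[0x11..0x12] <- [dc fa]
D1: mem[0x21..0x22] <- [2a d1]
D2: mem[0x03..0x06] <- [b4 70 dc fa]
query mem[0x11]=0xdc, mem[0x12]=0xfa, mem[0x17]=0xcf, mem[0x05]=0xdc

MEM[0x11,0x12,0x17,0x05] = dc fa cf dc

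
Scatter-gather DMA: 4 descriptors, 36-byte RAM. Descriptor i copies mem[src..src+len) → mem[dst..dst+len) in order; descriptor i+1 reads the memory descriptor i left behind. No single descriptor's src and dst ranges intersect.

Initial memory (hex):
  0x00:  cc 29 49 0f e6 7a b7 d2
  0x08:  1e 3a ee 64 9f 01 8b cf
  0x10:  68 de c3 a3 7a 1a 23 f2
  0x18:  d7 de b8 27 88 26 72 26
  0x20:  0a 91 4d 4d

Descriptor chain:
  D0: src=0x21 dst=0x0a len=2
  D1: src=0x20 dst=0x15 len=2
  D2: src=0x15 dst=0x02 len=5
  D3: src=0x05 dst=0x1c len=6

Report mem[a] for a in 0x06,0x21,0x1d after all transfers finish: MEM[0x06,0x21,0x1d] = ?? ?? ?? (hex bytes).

MEM[0x06,0x21,0x1d] = de 91 de

#0 dst[0x0a+2] := {0x91,0x4d}
#1 dst[0x15+2] := {0x0a,0x91}
#2 dst[0x02+5] := {0x0a,0x91,0xf2,0xd7,0xde}
#3 dst[0x1c+6] := {0xd7,0xde,0xd2,0x1e,0x3a,0x91}
query mem[0x06]=0xde, mem[0x21]=0x91, mem[0x1d]=0xde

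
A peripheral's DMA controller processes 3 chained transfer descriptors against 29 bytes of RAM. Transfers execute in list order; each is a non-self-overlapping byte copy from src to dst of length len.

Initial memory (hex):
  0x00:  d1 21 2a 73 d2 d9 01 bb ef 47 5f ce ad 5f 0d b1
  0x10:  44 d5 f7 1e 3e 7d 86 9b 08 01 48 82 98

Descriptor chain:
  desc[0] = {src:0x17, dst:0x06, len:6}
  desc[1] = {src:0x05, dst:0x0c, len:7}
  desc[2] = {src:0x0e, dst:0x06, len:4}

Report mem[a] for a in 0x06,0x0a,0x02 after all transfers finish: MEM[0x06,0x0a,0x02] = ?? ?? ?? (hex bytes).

D0: mem[0x06..0x0b] <- [9b 08 01 48 82 98]
D1: mem[0x0c..0x12] <- [d9 9b 08 01 48 82 98]
D2: mem[0x06..0x09] <- [08 01 48 82]
query mem[0x06]=0x08, mem[0x0a]=0x82, mem[0x02]=0x2a

MEM[0x06,0x0a,0x02] = 08 82 2a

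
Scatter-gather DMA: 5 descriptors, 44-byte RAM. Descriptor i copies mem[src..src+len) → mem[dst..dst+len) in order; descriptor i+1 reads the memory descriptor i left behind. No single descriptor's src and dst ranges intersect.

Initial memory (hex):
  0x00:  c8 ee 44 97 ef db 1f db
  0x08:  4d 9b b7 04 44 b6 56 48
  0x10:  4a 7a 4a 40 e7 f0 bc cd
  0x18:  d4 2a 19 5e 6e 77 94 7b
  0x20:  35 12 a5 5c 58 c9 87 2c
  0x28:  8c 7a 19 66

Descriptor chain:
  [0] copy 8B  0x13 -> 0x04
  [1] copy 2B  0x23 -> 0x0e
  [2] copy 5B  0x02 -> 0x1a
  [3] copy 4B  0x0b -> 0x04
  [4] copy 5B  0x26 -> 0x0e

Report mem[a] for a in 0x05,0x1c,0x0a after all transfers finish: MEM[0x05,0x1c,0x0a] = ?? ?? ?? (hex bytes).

#0 dst[0x04+8] := {0x40,0xe7,0xf0,0xbc,0xcd,0xd4,0x2a,0x19}
#1 dst[0x0e+2] := {0x5c,0x58}
#2 dst[0x1a+5] := {0x44,0x97,0x40,0xe7,0xf0}
#3 dst[0x04+4] := {0x19,0x44,0xb6,0x5c}
#4 dst[0x0e+5] := {0x87,0x2c,0x8c,0x7a,0x19}
query mem[0x05]=0x44, mem[0x1c]=0x40, mem[0x0a]=0x2a

MEM[0x05,0x1c,0x0a] = 44 40 2a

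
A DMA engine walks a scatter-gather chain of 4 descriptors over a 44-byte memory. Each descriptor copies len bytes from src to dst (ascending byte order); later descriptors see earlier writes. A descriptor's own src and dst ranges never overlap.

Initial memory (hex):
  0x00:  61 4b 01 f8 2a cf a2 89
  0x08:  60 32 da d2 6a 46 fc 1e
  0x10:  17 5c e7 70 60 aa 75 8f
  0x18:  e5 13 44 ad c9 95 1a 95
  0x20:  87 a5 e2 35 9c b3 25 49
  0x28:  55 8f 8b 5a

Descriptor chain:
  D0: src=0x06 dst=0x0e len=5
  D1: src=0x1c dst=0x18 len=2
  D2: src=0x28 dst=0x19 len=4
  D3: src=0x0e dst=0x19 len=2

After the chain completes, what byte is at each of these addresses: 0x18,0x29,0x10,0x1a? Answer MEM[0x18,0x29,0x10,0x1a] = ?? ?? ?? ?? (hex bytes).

MEM[0x18,0x29,0x10,0x1a] = c9 8f 60 89

D0: mem[0x0e..0x12] <- [a2 89 60 32 da]
D1: mem[0x18..0x19] <- [c9 95]
D2: mem[0x19..0x1c] <- [55 8f 8b 5a]
D3: mem[0x19..0x1a] <- [a2 89]
query mem[0x18]=0xc9, mem[0x29]=0x8f, mem[0x10]=0x60, mem[0x1a]=0x89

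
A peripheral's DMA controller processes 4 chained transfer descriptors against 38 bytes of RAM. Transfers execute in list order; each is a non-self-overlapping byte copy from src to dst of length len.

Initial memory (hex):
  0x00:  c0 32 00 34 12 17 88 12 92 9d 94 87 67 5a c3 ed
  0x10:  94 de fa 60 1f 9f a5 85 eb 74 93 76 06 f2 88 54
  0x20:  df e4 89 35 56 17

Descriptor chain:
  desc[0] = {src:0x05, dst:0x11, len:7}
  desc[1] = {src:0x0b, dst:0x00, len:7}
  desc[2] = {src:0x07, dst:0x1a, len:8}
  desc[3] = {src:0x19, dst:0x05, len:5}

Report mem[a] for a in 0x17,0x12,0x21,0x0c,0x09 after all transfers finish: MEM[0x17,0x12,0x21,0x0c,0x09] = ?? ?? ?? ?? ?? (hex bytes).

#0 dst[0x11+7] := {0x17,0x88,0x12,0x92,0x9d,0x94,0x87}
#1 dst[0x00+7] := {0x87,0x67,0x5a,0xc3,0xed,0x94,0x17}
#2 dst[0x1a+8] := {0x12,0x92,0x9d,0x94,0x87,0x67,0x5a,0xc3}
#3 dst[0x05+5] := {0x74,0x12,0x92,0x9d,0x94}
query mem[0x17]=0x87, mem[0x12]=0x88, mem[0x21]=0xc3, mem[0x0c]=0x67, mem[0x09]=0x94

MEM[0x17,0x12,0x21,0x0c,0x09] = 87 88 c3 67 94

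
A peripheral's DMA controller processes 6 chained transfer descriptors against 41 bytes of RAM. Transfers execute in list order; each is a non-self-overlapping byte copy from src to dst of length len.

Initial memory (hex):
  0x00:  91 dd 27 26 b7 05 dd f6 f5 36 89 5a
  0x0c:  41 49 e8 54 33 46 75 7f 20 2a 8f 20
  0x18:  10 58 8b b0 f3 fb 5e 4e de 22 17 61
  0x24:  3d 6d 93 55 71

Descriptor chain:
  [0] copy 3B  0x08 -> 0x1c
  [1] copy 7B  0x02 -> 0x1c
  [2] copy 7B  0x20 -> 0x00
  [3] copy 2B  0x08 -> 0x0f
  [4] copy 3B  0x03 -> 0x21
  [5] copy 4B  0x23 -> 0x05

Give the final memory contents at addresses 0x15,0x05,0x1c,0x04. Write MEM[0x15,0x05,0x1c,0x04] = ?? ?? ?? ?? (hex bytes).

[0] 0x08->0x1c len=3 : f5 36 89
[1] 0x02->0x1c len=7 : 27 26 b7 05 dd f6 f5
[2] 0x20->0x00 len=7 : dd f6 f5 61 3d 6d 93
[3] 0x08->0x0f len=2 : f5 36
[4] 0x03->0x21 len=3 : 61 3d 6d
[5] 0x23->0x05 len=4 : 6d 3d 6d 93
query mem[0x15]=0x2a, mem[0x05]=0x6d, mem[0x1c]=0x27, mem[0x04]=0x3d

MEM[0x15,0x05,0x1c,0x04] = 2a 6d 27 3d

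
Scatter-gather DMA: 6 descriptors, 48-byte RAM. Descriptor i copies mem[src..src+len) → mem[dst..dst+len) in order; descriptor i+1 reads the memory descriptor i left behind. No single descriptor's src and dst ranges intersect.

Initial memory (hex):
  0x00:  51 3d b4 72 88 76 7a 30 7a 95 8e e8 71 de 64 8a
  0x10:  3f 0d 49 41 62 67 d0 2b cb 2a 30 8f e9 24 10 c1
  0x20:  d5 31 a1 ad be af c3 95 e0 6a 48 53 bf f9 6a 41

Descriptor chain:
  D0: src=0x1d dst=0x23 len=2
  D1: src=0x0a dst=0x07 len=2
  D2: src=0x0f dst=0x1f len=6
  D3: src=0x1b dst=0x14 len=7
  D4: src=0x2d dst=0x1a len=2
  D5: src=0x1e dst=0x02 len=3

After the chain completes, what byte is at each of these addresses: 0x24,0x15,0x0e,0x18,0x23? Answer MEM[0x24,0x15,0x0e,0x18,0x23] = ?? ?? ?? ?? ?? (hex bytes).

[0] 0x1d->0x23 len=2 : 24 10
[1] 0x0a->0x07 len=2 : 8e e8
[2] 0x0f->0x1f len=6 : 8a 3f 0d 49 41 62
[3] 0x1b->0x14 len=7 : 8f e9 24 10 8a 3f 0d
[4] 0x2d->0x1a len=2 : f9 6a
[5] 0x1e->0x02 len=3 : 10 8a 3f
query mem[0x24]=0x62, mem[0x15]=0xe9, mem[0x0e]=0x64, mem[0x18]=0x8a, mem[0x23]=0x41

MEM[0x24,0x15,0x0e,0x18,0x23] = 62 e9 64 8a 41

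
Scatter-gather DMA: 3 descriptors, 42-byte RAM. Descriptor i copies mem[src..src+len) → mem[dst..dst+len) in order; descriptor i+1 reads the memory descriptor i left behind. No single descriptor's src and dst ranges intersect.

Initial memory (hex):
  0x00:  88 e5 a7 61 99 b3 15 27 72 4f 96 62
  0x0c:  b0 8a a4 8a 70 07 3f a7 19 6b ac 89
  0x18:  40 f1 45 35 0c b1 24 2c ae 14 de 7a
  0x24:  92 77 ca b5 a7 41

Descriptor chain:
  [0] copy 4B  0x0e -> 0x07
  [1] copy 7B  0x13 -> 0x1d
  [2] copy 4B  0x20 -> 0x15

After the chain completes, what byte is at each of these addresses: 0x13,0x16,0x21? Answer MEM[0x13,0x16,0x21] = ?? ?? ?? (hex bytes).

MEM[0x13,0x16,0x21] = a7 89 89

[0] 0x0e->0x07 len=4 : a4 8a 70 07
[1] 0x13->0x1d len=7 : a7 19 6b ac 89 40 f1
[2] 0x20->0x15 len=4 : ac 89 40 f1
query mem[0x13]=0xa7, mem[0x16]=0x89, mem[0x21]=0x89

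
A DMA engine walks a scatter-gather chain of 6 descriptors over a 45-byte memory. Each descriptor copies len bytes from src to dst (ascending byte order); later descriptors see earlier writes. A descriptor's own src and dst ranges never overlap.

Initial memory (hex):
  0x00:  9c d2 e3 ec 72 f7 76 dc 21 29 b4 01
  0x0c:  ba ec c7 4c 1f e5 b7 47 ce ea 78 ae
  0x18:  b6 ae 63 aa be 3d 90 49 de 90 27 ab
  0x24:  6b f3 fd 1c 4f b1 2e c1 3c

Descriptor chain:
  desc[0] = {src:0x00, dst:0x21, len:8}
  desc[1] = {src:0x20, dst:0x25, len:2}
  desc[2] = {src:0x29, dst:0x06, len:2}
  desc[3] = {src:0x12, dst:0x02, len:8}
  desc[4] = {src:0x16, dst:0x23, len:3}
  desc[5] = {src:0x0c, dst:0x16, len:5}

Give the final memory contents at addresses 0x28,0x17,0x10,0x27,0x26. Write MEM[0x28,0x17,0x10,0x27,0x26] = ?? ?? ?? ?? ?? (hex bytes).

MEM[0x28,0x17,0x10,0x27,0x26] = dc ec 1f 76 9c

#0 dst[0x21+8] := {0x9c,0xd2,0xe3,0xec,0x72,0xf7,0x76,0xdc}
#1 dst[0x25+2] := {0xde,0x9c}
#2 dst[0x06+2] := {0xb1,0x2e}
#3 dst[0x02+8] := {0xb7,0x47,0xce,0xea,0x78,0xae,0xb6,0xae}
#4 dst[0x23+3] := {0x78,0xae,0xb6}
#5 dst[0x16+5] := {0xba,0xec,0xc7,0x4c,0x1f}
query mem[0x28]=0xdc, mem[0x17]=0xec, mem[0x10]=0x1f, mem[0x27]=0x76, mem[0x26]=0x9c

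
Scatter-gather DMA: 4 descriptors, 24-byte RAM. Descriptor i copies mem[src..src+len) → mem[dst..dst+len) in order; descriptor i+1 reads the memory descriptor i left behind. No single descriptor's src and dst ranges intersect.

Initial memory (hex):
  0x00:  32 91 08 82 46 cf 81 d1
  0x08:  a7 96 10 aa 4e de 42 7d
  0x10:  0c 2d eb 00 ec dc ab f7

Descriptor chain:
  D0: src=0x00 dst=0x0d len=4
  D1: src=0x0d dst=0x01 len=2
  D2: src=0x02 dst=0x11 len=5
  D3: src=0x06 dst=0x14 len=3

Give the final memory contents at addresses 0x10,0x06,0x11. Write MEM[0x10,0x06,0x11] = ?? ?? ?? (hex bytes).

MEM[0x10,0x06,0x11] = 82 81 91

  after D0: wrote 4B at 0x0d = 32910882
  after D1: wrote 2B at 0x01 = 3291
  after D2: wrote 5B at 0x11 = 918246cf81
  after D3: wrote 3B at 0x14 = 81d1a7
query mem[0x10]=0x82, mem[0x06]=0x81, mem[0x11]=0x91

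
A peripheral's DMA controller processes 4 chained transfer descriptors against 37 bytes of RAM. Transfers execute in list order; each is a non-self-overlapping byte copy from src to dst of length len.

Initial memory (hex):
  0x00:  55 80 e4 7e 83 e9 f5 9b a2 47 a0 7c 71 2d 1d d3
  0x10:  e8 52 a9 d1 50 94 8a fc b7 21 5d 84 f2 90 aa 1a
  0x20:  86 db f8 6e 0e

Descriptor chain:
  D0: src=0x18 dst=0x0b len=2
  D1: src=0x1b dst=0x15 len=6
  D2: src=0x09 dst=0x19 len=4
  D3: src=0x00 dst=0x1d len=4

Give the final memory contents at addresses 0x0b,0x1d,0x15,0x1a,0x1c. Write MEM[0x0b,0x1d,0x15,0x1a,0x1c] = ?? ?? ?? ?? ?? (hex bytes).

MEM[0x0b,0x1d,0x15,0x1a,0x1c] = b7 55 84 a0 21

  after D0: wrote 2B at 0x0b = b721
  after D1: wrote 6B at 0x15 = 84f290aa1a86
  after D2: wrote 4B at 0x19 = 47a0b721
  after D3: wrote 4B at 0x1d = 5580e47e
query mem[0x0b]=0xb7, mem[0x1d]=0x55, mem[0x15]=0x84, mem[0x1a]=0xa0, mem[0x1c]=0x21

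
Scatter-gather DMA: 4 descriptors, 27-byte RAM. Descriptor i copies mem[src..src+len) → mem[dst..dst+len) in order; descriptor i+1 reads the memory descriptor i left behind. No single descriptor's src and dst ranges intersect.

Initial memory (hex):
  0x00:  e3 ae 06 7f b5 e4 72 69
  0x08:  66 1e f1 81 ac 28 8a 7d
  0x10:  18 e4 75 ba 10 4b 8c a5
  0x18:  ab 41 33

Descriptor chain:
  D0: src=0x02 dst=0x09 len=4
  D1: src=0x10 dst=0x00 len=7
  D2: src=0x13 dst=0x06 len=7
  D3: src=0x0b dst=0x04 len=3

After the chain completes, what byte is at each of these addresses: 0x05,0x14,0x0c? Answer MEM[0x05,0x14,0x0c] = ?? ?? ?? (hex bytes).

MEM[0x05,0x14,0x0c] = 41 10 41

D0: mem[0x09..0x0c] <- [06 7f b5 e4]
D1: mem[0x00..0x06] <- [18 e4 75 ba 10 4b 8c]
D2: mem[0x06..0x0c] <- [ba 10 4b 8c a5 ab 41]
D3: mem[0x04..0x06] <- [ab 41 28]
query mem[0x05]=0x41, mem[0x14]=0x10, mem[0x0c]=0x41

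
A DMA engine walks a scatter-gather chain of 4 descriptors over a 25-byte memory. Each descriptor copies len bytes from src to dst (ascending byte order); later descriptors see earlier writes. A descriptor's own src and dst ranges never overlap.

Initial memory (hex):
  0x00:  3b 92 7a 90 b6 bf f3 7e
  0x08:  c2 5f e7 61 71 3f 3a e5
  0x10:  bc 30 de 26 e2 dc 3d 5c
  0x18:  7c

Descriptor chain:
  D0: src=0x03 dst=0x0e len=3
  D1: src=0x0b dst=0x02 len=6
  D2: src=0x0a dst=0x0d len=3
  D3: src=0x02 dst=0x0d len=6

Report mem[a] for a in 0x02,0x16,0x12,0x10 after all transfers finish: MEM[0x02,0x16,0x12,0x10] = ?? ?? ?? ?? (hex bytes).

  after D0: wrote 3B at 0x0e = 90b6bf
  after D1: wrote 6B at 0x02 = 61713f90b6bf
  after D2: wrote 3B at 0x0d = e76171
  after D3: wrote 6B at 0x0d = 61713f90b6bf
query mem[0x02]=0x61, mem[0x16]=0x3d, mem[0x12]=0xbf, mem[0x10]=0x90

MEM[0x02,0x16,0x12,0x10] = 61 3d bf 90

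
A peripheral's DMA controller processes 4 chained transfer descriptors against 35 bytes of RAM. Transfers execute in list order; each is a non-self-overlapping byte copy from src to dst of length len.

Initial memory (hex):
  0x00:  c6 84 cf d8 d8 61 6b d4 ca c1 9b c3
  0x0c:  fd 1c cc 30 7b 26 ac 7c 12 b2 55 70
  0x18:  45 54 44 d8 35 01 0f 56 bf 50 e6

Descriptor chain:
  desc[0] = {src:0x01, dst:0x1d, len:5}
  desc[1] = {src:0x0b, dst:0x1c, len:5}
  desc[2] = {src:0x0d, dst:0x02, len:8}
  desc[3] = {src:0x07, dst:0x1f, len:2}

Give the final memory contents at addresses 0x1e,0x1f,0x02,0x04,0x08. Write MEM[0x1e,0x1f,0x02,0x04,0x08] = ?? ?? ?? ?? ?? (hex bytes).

MEM[0x1e,0x1f,0x02,0x04,0x08] = 1c ac 1c 30 7c

D0: mem[0x1d..0x21] <- [84 cf d8 d8 61]
D1: mem[0x1c..0x20] <- [c3 fd 1c cc 30]
D2: mem[0x02..0x09] <- [1c cc 30 7b 26 ac 7c 12]
D3: mem[0x1f..0x20] <- [ac 7c]
query mem[0x1e]=0x1c, mem[0x1f]=0xac, mem[0x02]=0x1c, mem[0x04]=0x30, mem[0x08]=0x7c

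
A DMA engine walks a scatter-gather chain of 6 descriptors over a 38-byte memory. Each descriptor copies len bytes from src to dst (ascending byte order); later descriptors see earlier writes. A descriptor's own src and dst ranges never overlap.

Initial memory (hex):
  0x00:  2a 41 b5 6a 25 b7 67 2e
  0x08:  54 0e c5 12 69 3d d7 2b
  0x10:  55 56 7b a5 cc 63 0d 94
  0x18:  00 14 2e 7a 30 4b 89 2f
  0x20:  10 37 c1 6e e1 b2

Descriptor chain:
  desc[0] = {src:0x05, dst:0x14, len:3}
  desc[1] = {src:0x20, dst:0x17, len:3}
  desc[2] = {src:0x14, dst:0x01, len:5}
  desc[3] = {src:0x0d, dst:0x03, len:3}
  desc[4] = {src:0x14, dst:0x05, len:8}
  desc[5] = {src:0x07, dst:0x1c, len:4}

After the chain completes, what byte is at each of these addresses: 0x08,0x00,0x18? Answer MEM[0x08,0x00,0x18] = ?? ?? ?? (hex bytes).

D0: mem[0x14..0x16] <- [b7 67 2e]
D1: mem[0x17..0x19] <- [10 37 c1]
D2: mem[0x01..0x05] <- [b7 67 2e 10 37]
D3: mem[0x03..0x05] <- [3d d7 2b]
D4: mem[0x05..0x0c] <- [b7 67 2e 10 37 c1 2e 7a]
D5: mem[0x1c..0x1f] <- [2e 10 37 c1]
query mem[0x08]=0x10, mem[0x00]=0x2a, mem[0x18]=0x37

MEM[0x08,0x00,0x18] = 10 2a 37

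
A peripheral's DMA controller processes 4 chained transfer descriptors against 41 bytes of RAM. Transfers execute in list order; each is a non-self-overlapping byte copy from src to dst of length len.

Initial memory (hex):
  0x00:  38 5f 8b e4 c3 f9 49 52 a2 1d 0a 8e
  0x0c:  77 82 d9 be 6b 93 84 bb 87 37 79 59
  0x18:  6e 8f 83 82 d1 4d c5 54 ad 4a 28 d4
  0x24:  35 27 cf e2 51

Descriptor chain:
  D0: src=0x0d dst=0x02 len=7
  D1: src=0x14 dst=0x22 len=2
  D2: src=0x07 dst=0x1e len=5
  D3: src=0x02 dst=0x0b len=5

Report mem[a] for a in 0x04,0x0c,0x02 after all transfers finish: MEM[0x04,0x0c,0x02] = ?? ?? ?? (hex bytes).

MEM[0x04,0x0c,0x02] = be d9 82

#0 dst[0x02+7] := {0x82,0xd9,0xbe,0x6b,0x93,0x84,0xbb}
#1 dst[0x22+2] := {0x87,0x37}
#2 dst[0x1e+5] := {0x84,0xbb,0x1d,0x0a,0x8e}
#3 dst[0x0b+5] := {0x82,0xd9,0xbe,0x6b,0x93}
query mem[0x04]=0xbe, mem[0x0c]=0xd9, mem[0x02]=0x82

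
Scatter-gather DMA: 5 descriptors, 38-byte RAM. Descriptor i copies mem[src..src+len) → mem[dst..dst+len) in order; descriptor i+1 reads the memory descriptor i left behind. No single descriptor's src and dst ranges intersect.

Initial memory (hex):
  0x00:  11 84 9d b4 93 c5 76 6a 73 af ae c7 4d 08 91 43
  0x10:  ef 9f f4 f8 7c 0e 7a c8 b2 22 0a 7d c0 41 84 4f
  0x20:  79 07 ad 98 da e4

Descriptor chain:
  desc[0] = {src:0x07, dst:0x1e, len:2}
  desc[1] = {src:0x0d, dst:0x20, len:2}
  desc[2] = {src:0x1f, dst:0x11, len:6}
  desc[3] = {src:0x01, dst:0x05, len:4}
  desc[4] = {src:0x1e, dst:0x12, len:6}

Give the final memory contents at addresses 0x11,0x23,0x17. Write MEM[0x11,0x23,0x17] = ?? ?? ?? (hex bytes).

D0: mem[0x1e..0x1f] <- [6a 73]
D1: mem[0x20..0x21] <- [08 91]
D2: mem[0x11..0x16] <- [73 08 91 ad 98 da]
D3: mem[0x05..0x08] <- [84 9d b4 93]
D4: mem[0x12..0x17] <- [6a 73 08 91 ad 98]
query mem[0x11]=0x73, mem[0x23]=0x98, mem[0x17]=0x98

MEM[0x11,0x23,0x17] = 73 98 98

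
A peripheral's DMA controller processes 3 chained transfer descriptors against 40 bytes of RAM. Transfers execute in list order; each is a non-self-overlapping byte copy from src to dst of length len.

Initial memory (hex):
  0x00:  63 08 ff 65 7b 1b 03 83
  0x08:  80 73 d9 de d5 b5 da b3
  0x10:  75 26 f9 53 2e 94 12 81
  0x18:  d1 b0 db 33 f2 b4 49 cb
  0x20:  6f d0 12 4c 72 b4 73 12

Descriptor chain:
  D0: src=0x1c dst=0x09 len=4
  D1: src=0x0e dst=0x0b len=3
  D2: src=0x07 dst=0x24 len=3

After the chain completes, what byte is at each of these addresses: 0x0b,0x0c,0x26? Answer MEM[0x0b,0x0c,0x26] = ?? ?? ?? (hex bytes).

MEM[0x0b,0x0c,0x26] = da b3 f2

[0] 0x1c->0x09 len=4 : f2 b4 49 cb
[1] 0x0e->0x0b len=3 : da b3 75
[2] 0x07->0x24 len=3 : 83 80 f2
query mem[0x0b]=0xda, mem[0x0c]=0xb3, mem[0x26]=0xf2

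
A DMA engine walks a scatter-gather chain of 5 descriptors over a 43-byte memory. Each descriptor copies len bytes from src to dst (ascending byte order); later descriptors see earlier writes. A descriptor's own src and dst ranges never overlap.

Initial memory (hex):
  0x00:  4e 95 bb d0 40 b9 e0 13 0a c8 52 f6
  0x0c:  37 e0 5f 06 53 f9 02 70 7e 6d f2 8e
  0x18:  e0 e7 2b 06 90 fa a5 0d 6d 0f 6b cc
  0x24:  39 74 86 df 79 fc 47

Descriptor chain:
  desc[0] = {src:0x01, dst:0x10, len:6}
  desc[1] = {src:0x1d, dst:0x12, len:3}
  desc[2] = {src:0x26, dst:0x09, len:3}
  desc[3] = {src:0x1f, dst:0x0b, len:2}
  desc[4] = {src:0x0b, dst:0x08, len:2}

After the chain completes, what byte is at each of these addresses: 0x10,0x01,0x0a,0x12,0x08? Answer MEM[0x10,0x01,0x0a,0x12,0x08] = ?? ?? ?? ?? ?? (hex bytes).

MEM[0x10,0x01,0x0a,0x12,0x08] = 95 95 df fa 0d

  after D0: wrote 6B at 0x10 = 95bbd040b9e0
  after D1: wrote 3B at 0x12 = faa50d
  after D2: wrote 3B at 0x09 = 86df79
  after D3: wrote 2B at 0x0b = 0d6d
  after D4: wrote 2B at 0x08 = 0d6d
query mem[0x10]=0x95, mem[0x01]=0x95, mem[0x0a]=0xdf, mem[0x12]=0xfa, mem[0x08]=0x0d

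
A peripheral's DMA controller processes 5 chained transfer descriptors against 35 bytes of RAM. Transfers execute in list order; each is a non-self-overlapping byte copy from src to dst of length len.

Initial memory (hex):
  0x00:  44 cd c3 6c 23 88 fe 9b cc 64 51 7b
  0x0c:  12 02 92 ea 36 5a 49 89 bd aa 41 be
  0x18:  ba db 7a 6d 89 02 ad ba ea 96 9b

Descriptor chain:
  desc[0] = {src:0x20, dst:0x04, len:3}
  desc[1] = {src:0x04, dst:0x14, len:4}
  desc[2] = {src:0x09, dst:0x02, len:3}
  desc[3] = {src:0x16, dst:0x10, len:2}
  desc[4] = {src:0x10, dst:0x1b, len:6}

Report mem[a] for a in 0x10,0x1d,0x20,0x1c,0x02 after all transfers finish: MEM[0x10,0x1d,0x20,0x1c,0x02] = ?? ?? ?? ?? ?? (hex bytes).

[0] 0x20->0x04 len=3 : ea 96 9b
[1] 0x04->0x14 len=4 : ea 96 9b 9b
[2] 0x09->0x02 len=3 : 64 51 7b
[3] 0x16->0x10 len=2 : 9b 9b
[4] 0x10->0x1b len=6 : 9b 9b 49 89 ea 96
query mem[0x10]=0x9b, mem[0x1d]=0x49, mem[0x20]=0x96, mem[0x1c]=0x9b, mem[0x02]=0x64

MEM[0x10,0x1d,0x20,0x1c,0x02] = 9b 49 96 9b 64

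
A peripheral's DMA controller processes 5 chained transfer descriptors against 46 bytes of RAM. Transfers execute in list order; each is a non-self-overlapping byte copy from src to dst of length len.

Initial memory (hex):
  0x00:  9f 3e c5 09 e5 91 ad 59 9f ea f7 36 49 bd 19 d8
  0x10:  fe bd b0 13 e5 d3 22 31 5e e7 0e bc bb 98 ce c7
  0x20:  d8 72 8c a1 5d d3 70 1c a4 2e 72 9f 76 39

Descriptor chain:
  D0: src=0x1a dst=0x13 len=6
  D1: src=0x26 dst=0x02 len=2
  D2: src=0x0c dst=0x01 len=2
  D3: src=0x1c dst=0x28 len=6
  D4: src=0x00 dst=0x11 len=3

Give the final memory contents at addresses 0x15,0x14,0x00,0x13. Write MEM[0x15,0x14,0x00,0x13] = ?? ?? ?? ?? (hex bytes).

MEM[0x15,0x14,0x00,0x13] = bb bc 9f bd

#0 dst[0x13+6] := {0x0e,0xbc,0xbb,0x98,0xce,0xc7}
#1 dst[0x02+2] := {0x70,0x1c}
#2 dst[0x01+2] := {0x49,0xbd}
#3 dst[0x28+6] := {0xbb,0x98,0xce,0xc7,0xd8,0x72}
#4 dst[0x11+3] := {0x9f,0x49,0xbd}
query mem[0x15]=0xbb, mem[0x14]=0xbc, mem[0x00]=0x9f, mem[0x13]=0xbd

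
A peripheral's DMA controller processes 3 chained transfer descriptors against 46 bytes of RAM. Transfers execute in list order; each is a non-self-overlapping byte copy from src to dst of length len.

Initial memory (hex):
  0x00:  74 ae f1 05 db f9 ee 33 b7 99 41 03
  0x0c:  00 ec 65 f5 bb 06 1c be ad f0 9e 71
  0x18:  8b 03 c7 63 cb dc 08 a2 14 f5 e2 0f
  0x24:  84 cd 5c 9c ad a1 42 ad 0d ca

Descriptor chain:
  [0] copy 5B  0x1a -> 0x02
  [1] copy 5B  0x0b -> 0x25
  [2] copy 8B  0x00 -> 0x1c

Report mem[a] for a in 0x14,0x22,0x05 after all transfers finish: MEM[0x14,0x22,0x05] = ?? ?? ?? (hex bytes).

  after D0: wrote 5B at 0x02 = c763cbdc08
  after D1: wrote 5B at 0x25 = 0300ec65f5
  after D2: wrote 8B at 0x1c = 74aec763cbdc0833
query mem[0x14]=0xad, mem[0x22]=0x08, mem[0x05]=0xdc

MEM[0x14,0x22,0x05] = ad 08 dc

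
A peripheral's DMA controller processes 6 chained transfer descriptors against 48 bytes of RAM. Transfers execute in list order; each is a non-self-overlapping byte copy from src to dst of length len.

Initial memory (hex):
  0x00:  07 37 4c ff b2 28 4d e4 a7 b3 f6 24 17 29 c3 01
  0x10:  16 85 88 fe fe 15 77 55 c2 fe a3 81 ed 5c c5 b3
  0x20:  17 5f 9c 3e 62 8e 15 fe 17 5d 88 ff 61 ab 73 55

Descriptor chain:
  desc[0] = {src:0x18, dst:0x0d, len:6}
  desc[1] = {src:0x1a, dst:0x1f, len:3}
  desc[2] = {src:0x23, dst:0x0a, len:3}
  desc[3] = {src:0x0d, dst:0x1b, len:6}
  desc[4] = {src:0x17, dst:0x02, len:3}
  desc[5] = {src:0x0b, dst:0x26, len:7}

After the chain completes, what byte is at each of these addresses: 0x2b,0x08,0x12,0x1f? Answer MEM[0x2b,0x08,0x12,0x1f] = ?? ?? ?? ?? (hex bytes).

MEM[0x2b,0x08,0x12,0x1f] = 81 a7 5c ed

D0: mem[0x0d..0x12] <- [c2 fe a3 81 ed 5c]
D1: mem[0x1f..0x21] <- [a3 81 ed]
D2: mem[0x0a..0x0c] <- [3e 62 8e]
D3: mem[0x1b..0x20] <- [c2 fe a3 81 ed 5c]
D4: mem[0x02..0x04] <- [55 c2 fe]
D5: mem[0x26..0x2c] <- [62 8e c2 fe a3 81 ed]
query mem[0x2b]=0x81, mem[0x08]=0xa7, mem[0x12]=0x5c, mem[0x1f]=0xed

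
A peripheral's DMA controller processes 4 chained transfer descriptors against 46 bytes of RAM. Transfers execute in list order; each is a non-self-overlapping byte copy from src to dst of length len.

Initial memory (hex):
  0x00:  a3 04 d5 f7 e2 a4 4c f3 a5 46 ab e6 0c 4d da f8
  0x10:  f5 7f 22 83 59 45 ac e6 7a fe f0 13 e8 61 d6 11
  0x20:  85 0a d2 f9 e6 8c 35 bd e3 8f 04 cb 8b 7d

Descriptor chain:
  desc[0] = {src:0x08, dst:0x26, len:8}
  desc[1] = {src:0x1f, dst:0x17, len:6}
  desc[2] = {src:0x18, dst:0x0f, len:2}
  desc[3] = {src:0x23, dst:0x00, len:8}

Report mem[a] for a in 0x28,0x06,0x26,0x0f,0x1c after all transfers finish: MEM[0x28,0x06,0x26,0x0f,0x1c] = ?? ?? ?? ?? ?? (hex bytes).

MEM[0x28,0x06,0x26,0x0f,0x1c] = ab e6 a5 85 e6

[0] 0x08->0x26 len=8 : a5 46 ab e6 0c 4d da f8
[1] 0x1f->0x17 len=6 : 11 85 0a d2 f9 e6
[2] 0x18->0x0f len=2 : 85 0a
[3] 0x23->0x00 len=8 : f9 e6 8c a5 46 ab e6 0c
query mem[0x28]=0xab, mem[0x06]=0xe6, mem[0x26]=0xa5, mem[0x0f]=0x85, mem[0x1c]=0xe6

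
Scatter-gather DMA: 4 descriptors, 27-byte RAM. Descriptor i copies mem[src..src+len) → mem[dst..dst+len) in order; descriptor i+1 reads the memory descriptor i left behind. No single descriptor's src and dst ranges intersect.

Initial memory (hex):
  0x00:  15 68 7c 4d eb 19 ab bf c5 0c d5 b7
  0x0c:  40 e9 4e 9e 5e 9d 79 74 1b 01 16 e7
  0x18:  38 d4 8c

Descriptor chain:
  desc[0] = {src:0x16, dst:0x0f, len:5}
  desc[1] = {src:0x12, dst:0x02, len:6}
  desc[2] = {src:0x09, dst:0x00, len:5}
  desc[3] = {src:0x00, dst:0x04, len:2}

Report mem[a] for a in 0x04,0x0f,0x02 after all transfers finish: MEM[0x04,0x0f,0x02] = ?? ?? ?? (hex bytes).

MEM[0x04,0x0f,0x02] = 0c 16 b7

  after D0: wrote 5B at 0x0f = 16e738d48c
  after D1: wrote 6B at 0x02 = d48c1b0116e7
  after D2: wrote 5B at 0x00 = 0cd5b740e9
  after D3: wrote 2B at 0x04 = 0cd5
query mem[0x04]=0x0c, mem[0x0f]=0x16, mem[0x02]=0xb7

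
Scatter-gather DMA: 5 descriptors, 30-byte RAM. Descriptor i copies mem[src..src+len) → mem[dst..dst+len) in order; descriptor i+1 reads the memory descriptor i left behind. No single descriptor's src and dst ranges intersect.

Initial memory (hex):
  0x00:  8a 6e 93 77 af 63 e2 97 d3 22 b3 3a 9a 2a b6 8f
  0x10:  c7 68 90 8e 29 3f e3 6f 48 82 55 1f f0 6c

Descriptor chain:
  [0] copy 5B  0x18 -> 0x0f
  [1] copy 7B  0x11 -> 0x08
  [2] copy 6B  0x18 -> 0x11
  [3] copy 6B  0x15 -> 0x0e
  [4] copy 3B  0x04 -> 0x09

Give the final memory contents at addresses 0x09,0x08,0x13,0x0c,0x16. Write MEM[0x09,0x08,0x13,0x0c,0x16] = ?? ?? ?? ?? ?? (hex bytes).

#0 dst[0x0f+5] := {0x48,0x82,0x55,0x1f,0xf0}
#1 dst[0x08+7] := {0x55,0x1f,0xf0,0x29,0x3f,0xe3,0x6f}
#2 dst[0x11+6] := {0x48,0x82,0x55,0x1f,0xf0,0x6c}
#3 dst[0x0e+6] := {0xf0,0x6c,0x6f,0x48,0x82,0x55}
#4 dst[0x09+3] := {0xaf,0x63,0xe2}
query mem[0x09]=0xaf, mem[0x08]=0x55, mem[0x13]=0x55, mem[0x0c]=0x3f, mem[0x16]=0x6c

MEM[0x09,0x08,0x13,0x0c,0x16] = af 55 55 3f 6c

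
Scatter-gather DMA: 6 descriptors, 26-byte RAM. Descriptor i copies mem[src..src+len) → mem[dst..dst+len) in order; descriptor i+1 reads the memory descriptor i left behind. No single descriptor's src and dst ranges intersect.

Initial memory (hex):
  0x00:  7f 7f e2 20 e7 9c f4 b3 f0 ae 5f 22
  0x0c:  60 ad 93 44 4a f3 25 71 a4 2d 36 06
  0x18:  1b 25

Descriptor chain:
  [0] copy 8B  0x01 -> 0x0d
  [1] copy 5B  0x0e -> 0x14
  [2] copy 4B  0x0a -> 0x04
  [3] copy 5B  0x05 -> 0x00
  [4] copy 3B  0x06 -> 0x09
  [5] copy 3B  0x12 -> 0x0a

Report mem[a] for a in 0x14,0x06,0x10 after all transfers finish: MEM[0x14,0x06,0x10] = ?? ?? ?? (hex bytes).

MEM[0x14,0x06,0x10] = e2 60 e7

#0 dst[0x0d+8] := {0x7f,0xe2,0x20,0xe7,0x9c,0xf4,0xb3,0xf0}
#1 dst[0x14+5] := {0xe2,0x20,0xe7,0x9c,0xf4}
#2 dst[0x04+4] := {0x5f,0x22,0x60,0x7f}
#3 dst[0x00+5] := {0x22,0x60,0x7f,0xf0,0xae}
#4 dst[0x09+3] := {0x60,0x7f,0xf0}
#5 dst[0x0a+3] := {0xf4,0xb3,0xe2}
query mem[0x14]=0xe2, mem[0x06]=0x60, mem[0x10]=0xe7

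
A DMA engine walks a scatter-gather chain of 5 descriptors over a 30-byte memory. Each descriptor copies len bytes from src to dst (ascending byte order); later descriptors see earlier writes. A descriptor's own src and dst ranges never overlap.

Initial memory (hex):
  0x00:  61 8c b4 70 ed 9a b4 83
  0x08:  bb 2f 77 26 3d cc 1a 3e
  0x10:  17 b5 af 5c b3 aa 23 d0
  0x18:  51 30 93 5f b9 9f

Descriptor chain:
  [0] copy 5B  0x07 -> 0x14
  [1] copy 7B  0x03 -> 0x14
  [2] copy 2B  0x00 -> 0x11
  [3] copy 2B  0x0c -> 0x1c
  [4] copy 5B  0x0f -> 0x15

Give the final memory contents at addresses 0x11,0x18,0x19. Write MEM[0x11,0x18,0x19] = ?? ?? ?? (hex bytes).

MEM[0x11,0x18,0x19] = 61 8c 5c

D0: mem[0x14..0x18] <- [83 bb 2f 77 26]
D1: mem[0x14..0x1a] <- [70 ed 9a b4 83 bb 2f]
D2: mem[0x11..0x12] <- [61 8c]
D3: mem[0x1c..0x1d] <- [3d cc]
D4: mem[0x15..0x19] <- [3e 17 61 8c 5c]
query mem[0x11]=0x61, mem[0x18]=0x8c, mem[0x19]=0x5c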